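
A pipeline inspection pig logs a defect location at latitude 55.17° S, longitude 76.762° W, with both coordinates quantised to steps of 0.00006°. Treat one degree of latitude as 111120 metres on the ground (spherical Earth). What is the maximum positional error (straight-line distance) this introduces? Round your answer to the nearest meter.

With a 0.00006° grid the true value lies within half a step, ±0.00006°/2 = ±3e-05°, of the stored one.
North–south component: 3e-05° × 111120 = 3.3336 m.
Longitude error → 3e-05 × 111120 × cos 55.17° = 3e-05 × 111120 × 0.5711 ≈ 1.90396 m.
Worst case both components are at the extreme and orthogonal: √(3.3336² + 1.90396²) ≈ 3.83901 m.

4 meters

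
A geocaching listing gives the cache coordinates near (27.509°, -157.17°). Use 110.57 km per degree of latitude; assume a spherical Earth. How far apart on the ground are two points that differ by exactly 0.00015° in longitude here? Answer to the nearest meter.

15 meters

At 27.509° a degree of longitude is 110570 × cos 27.509° ≈ 98068.8 m, so 0.00015° corresponds to 14.7103 m.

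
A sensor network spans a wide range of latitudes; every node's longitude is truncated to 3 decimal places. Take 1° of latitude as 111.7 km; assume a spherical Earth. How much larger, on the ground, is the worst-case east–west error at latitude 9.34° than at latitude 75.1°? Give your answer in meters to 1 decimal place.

Truncating at 3 decimal places can drop up to a full unit in the last place, so the longitude may be off by as much as 0.001°.
At 9.34°: 0.001° × 111700 × cos 9.34° = 0.001 × 111700 × 0.9867 ≈ 110.22 m.
Error at 75.1° = 0.001° × 111700 × cos 75.1° ≈ 111.7 × 0.2571 = 28.722 m.
So the lower-latitude error exceeds the higher by 110.22 − 28.722 = 81.497 m.

81.5 meters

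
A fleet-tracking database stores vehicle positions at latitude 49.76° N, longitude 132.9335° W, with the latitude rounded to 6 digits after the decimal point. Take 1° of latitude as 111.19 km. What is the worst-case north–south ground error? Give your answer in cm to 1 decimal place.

Rounding to 6 decimal places leaves the latitude within ±5e-07° of the true value.
North–south distance: 5e-07° × 111190 m/° = 0.055595 m.
That is 0.055595 m = 5.5595 cm.

5.6 cm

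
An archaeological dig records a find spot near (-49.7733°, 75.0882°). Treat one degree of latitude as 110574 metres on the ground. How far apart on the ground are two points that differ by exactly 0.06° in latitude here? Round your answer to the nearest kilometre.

7 kilometres

Along a meridian 0.06° is 0.06 × 110574 = 6634.44 m.
That is 6634.44 m = 6.6344 km.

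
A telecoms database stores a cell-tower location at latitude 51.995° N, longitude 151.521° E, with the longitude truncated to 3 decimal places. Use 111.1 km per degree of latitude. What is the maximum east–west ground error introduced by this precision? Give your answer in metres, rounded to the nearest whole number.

68 metres

Truncating at 3 decimal places can drop up to a full unit in the last place, so the longitude may be off by as much as 0.001°.
Parallels shrink by cos φ, so at 51.995° a degree of longitude is 111100 × 0.6157 ≈ 68407.6 m.
Maximum E–W displacement: 0.001 × 68407.6 = 68.4076 m.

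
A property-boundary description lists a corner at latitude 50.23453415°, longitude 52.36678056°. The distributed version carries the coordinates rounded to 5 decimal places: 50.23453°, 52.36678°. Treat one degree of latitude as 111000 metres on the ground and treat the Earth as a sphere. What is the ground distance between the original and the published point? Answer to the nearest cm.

46 cm

The latitude changed by +0.00000415° and the longitude by +0.00000056°.
North–south shift: 0.00000415 × 111000 = 0.46065 m.
E–W at 50.2345°: 0.00000056° × 111000 × cos 50.2345° = 0.00000056 × 111000 × 0.6396 ≈ 0.0397604 m.
Distance: √(0.46065² + 0.0397604²) ≈ 0.462363 m.
That is 0.462363 m = 46.236 cm.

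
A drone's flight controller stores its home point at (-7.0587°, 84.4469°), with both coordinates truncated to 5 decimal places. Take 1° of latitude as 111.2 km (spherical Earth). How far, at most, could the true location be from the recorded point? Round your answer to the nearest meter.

Truncating at 5 decimal places can drop up to a full unit in the last place, so each coordinate may be off by as much as 1e-05°.
North–south component: 1e-05° × 111200 = 1.112 m.
East–west component at 7.0587°: 1e-05° × 111200 × cos 7.0587° ≈ 1e-05 × 110357 ≈ 1.10357 m.
Combining orthogonally: (1.112² + 1.10357²)^½ ≈ 1.56666 m.

2 meters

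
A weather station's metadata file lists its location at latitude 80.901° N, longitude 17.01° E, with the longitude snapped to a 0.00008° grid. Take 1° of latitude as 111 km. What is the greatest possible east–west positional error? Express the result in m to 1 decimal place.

0.7 m

With a 0.00008° grid the true value lies within half a step, ±0.00008°/2 = ±4e-05°, of the stored one.
Parallels shrink by cos φ, so at 80.901° a degree of longitude is 111000 × 0.1581 ≈ 17553.6 m.
East–west error: 4e-05° × 17553.6 m/° ≈ 0.702145 m.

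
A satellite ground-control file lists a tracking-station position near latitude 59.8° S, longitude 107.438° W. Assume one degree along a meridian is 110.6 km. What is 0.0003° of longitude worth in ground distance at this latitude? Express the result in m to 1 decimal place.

One degree of longitude here spans 110600 × cos 59.8° = 110600 × 0.5030 ≈ 55634 m; 0.0003° of that is 16.6902 m.

16.7 m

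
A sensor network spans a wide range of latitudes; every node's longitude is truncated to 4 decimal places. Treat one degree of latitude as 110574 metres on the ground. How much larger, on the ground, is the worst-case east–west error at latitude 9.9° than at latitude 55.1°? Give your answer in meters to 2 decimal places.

Truncating at 4 decimal places can drop up to a full unit in the last place, so the longitude may be off by as much as 0.0001°.
At 9.9°: 0.0001° × 110574 × cos 9.9° = 0.0001 × 110574 × 0.9851 ≈ 10.893 m.
At 55.1°: 0.0001° × 110574 × cos 55.1° = 0.0001 × 110574 × 0.5721 ≈ 6.3264 m.
Difference: 10.893 − 6.3264 = 4.5663 m.

4.57 meters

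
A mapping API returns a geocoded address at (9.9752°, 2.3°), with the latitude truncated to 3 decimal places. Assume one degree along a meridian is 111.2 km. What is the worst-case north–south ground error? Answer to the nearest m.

Truncating at 3 decimal places can drop up to a full unit in the last place, so the latitude may be off by as much as 0.001°.
North–south distance: 0.001° × 111200 m/° = 111.2 m.

111 m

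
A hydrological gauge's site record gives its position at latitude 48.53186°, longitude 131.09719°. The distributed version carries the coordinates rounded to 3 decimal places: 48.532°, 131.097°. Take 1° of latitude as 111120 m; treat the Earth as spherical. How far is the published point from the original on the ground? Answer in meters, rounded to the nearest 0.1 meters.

20.9 meters

The latitude changed by -0.00014° and the longitude by +0.00019°.
N–S: -0.00014° × 111120 m/° = -15.5568 m.
E–W at 48.532°: 0.00019° × 111120 × cos 48.532° = 0.00019 × 111120 × 0.6622 ≈ 13.9809 m.
Distance: √(15.5568² + 13.9809²) ≈ 20.916 m.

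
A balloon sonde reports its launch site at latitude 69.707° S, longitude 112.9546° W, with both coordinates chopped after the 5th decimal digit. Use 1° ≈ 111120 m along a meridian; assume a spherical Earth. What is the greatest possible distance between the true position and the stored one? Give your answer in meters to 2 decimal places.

Truncating at 5 decimal places can drop up to a full unit in the last place, so each coordinate may be off by as much as 1e-05°.
N–S: 1e-05° × 111120 m/° = 1.1112 m.
Longitude error → 1e-05 × 111120 × cos 69.707° = 1e-05 × 111120 × 0.3468 ≈ 0.385388 m.
The two errors are perpendicular, so the maximum displacement is √(1.1112² + 0.385388²) ≈ 1.17613 m.

1.18 meters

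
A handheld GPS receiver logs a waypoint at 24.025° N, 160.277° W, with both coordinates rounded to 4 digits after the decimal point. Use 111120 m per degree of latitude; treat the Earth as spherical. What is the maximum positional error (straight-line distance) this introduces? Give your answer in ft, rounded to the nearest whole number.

Rounding to 4 decimal places leaves each coordinate within ±5e-05° of the true value.
N–S: 5e-05° × 111120 m/° = 5.556 m.
East–west component at 24.025°: 5e-05° × 111120 × cos 24.025° ≈ 5e-05 × 101493 ≈ 5.07467 m.
Worst case both components are at the extreme and orthogonal: √(5.556² + 5.07467²) ≈ 7.52472 m.
Converting: 7.52472 m × 3.2808 ft/m ≈ 24.687 ft.

25 ft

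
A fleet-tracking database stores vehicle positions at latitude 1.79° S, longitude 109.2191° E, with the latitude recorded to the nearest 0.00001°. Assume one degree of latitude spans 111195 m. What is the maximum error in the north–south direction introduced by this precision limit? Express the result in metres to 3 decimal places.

0.556 metres

Rounding to 5 decimal places leaves the latitude within ±5e-06° of the true value.
So the N–S error is at most 5e-06 × 111195 = 0.555975 m.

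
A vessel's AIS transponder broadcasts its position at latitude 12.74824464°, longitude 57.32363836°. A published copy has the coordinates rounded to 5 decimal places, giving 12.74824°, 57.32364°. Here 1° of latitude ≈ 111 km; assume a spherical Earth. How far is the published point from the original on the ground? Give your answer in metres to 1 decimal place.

0.5 metres

The latitude changed by +0.00000464° and the longitude by -0.00000164°.
N–S: 0.00000464° × 111000 m/° = 0.51504 m.
East–west at this latitude: -0.00000164° × 111000 × cos 12.7482° ≈ -0.00000164 × 108264 = -0.177553 m.
Hypotenuse of the two orthogonal shifts: √(0.51504² + 0.177553²) = 0.544785 m.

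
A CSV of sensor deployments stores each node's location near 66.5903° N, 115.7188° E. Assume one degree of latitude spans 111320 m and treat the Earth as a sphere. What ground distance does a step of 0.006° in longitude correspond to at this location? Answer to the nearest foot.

One degree of longitude here spans 111320 × cos 66.5903° = 111320 × 0.3973 ≈ 44227.8 m; 0.006° of that is 265.367 m.
Converting: 265.367 m × 3.2808 ft/m ≈ 870.63 ft.

871 feet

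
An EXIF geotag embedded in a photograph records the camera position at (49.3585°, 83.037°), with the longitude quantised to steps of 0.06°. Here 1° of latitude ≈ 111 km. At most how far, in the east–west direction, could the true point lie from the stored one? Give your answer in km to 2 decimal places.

2.17 km

With a 0.06° grid the true value lies within half a step, ±0.06°/2 = ±0.03°, of the stored one.
At latitude 49.3585° a degree of longitude spans 111000 m × cos 49.3585° = 111000 × 0.6513 ≈ 72297 m.
So at most 0.03° × 72297 ≈ 2168.91 m east–west.
That is 2168.91 m = 2.1689 km.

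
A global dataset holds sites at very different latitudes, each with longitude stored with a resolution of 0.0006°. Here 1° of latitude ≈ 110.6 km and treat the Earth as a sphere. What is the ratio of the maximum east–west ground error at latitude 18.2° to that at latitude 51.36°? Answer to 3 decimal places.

With a 0.0006° grid the true value lies within half a step, ±0.0006°/2 = ±0.0003°, of the stored one.
Error at 18.2° = 0.0003° × 110600 × cos 18.2° ≈ 33.18 × 0.9500 = 31.52 m.
Error at 51.36° = 0.0003° × 110600 × cos 51.36° ≈ 33.18 × 0.6244 = 20.718 m.
The ratio reduces to cos 18.2° / cos 51.36° = 0.9500/0.6244 ≈ 1.5214.

1.521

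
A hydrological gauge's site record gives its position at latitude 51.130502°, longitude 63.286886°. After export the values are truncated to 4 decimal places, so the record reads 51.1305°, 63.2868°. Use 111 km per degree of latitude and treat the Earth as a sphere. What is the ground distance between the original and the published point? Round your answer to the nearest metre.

6 metres

Δlat = 51.130502 − 51.1305 = +0.000002°; Δlon = 63.286886 − 63.2868 = +0.000086°.
North–south shift: 0.000002 × 111000 = 0.222 m.
East–west at this latitude: 0.000086° × 111000 × cos 51.1305° ≈ 0.000086 × 69657.9 = 5.99058 m.
Hypotenuse of the two orthogonal shifts: √(0.222² + 5.99058²) = 5.99469 m.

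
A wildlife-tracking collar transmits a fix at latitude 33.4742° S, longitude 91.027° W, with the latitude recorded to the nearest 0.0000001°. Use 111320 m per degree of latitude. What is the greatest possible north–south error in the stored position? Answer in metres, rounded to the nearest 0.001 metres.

Rounding to 7 decimal places leaves the latitude within ±5e-08° of the true value.
Along the meridian that is 5e-08° × 111320 m/° = 0.005566 m.

0.006 metres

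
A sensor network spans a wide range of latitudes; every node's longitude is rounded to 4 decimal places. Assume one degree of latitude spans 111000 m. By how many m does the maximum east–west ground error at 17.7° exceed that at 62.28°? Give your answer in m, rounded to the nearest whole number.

Rounding to 4 decimal places leaves the longitude within ±5e-05° of the true value.
At 17.7°: 5e-05° × 111000 × cos 17.7° = 5e-05 × 111000 × 0.9527 ≈ 5.2873 m.
At 62.28°: 5e-05° × 111000 × cos 62.28° = 5e-05 × 111000 × 0.4652 ≈ 2.5816 m.
So the lower-latitude error exceeds the higher by 5.2873 − 2.5816 = 2.7057 m.

3 m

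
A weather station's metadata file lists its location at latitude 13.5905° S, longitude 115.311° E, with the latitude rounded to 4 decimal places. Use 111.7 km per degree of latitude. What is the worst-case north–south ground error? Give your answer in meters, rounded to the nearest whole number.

6 meters

Rounding to 4 decimal places leaves the latitude within ±5e-05° of the true value.
Along the meridian that is 5e-05° × 111700 m/° = 5.585 m.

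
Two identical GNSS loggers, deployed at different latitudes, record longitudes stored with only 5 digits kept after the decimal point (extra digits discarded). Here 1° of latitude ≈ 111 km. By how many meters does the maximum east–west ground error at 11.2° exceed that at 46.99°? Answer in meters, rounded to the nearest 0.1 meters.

0.3 meters

Truncating at 5 decimal places can drop up to a full unit in the last place, so the longitude may be off by as much as 1e-05°.
Error at 11.2° = 1e-05° × 111000 × cos 11.2° ≈ 1.11 × 0.9810 = 1.0889 m.
Error at 46.99° = 1e-05° × 111000 × cos 46.99° ≈ 1.11 × 0.6821 = 0.75716 m.
Difference: 1.0889 − 0.75716 = 0.3317 m.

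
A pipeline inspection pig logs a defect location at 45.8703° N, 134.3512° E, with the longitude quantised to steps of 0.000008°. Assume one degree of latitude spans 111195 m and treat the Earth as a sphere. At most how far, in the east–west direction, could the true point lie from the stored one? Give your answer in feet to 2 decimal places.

1.02 feet

With a 0.000008° grid the true value lies within half a step, ±0.000008°/2 = ±4e-06°, of the stored one.
Parallels shrink by cos φ, so at 45.8703° a degree of longitude is 111195 × 0.6963 ≈ 77423.4 m.
Maximum E–W displacement: 4e-06 × 77423.4 = 0.309694 m.
Converting: 0.309694 m × 3.2808 ft/m ≈ 1.0161 ft.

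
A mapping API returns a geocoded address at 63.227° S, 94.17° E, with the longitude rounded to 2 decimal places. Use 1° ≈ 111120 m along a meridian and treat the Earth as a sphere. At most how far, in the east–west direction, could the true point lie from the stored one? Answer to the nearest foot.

Rounding to 2 decimal places leaves the longitude within ±0.005° of the true value.
Parallels shrink by cos φ, so at 63.227° a degree of longitude is 111120 × 0.4505 ≈ 50054.8 m.
Maximum E–W displacement: 0.005 × 50054.8 = 250.274 m.
In feet: 250.274 m ÷ 0.3048 ≈ 821.11 ft.

821 feet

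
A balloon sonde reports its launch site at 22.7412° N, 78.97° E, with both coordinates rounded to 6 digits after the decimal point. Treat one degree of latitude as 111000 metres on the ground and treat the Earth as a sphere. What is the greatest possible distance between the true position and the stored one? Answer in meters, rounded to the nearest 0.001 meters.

0.075 meters

Rounding to 6 decimal places leaves each coordinate within ±5e-07° of the true value.
N–S: 5e-07° × 111000 m/° = 0.0555 m.
E–W at 22.7412°: 5e-07° × 111000 × cos 22.7412° = 5e-07 × 111000 × 0.9223 ≈ 0.0511854 m.
Combining orthogonally: (0.0555² + 0.0511854²)^½ ≈ 0.0754997 m.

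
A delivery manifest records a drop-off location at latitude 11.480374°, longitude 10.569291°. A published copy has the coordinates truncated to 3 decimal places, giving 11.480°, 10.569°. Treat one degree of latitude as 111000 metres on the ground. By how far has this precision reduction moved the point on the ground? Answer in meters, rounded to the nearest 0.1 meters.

52.2 meters

Δlat = 11.480374 − 11.480 = +0.000374°; Δlon = 10.569291 − 10.569 = +0.000291°.
North–south shift: 0.000374 × 111000 = 41.514 m.
East–west at this latitude: 0.000291° × 111000 × cos 11.48° ≈ 0.000291 × 108779 = 31.6548 m.
Distance: √(41.514² + 31.6548²) ≈ 52.2057 m.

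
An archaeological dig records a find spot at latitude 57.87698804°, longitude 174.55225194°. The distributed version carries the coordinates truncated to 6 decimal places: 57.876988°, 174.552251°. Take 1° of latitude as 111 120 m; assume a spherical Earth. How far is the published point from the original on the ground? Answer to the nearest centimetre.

6 centimetres

Δlat = 57.87698804 − 57.876988 = +0.00000004°; Δlon = 174.55225194 − 174.552251 = +0.00000094°.
North–south shift: 0.00000004 × 111120 = 0.0044448 m.
East–west at this latitude: 0.00000094° × 111120 × cos 57.877° ≈ 0.00000094 × 59086.8 = 0.0555416 m.
Hypotenuse of the two orthogonal shifts: √(0.0044448² + 0.0555416²) = 0.0557192 m.
That is 0.0557192 m = 5.5719 cm.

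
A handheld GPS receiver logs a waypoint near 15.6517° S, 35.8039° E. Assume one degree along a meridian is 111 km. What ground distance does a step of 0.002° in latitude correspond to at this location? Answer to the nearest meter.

Along a meridian 0.002° is 0.002 × 111000 = 222 m.

222 meters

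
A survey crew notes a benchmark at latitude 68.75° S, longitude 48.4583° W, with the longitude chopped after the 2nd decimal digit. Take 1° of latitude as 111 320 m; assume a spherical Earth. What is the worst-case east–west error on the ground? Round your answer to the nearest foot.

1324 feet

Truncating at 2 decimal places can drop up to a full unit in the last place, so the longitude may be off by as much as 0.01°.
At latitude 68.75° a degree of longitude spans 111320 m × cos 68.75° = 111320 × 0.3624 ≈ 40346.6 m.
East–west error: 0.01° × 40346.6 m/° ≈ 403.466 m.
Converting: 403.466 m × 3.2808 ft/m ≈ 1323.7 ft.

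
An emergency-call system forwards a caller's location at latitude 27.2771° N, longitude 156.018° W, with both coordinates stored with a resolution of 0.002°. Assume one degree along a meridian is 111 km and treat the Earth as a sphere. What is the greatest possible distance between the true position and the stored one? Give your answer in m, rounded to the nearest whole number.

149 m

With a 0.002° grid the true value lies within half a step, ±0.002°/2 = ±0.001°, of the stored one.
N–S: 0.001° × 111000 m/° = 111 m.
E–W at 27.2771°: 0.001° × 111000 × cos 27.2771° = 0.001 × 111000 × 0.8888 ≈ 98.6569 m.
Worst case both components are at the extreme and orthogonal: √(111² + 98.6569²) ≈ 148.506 m.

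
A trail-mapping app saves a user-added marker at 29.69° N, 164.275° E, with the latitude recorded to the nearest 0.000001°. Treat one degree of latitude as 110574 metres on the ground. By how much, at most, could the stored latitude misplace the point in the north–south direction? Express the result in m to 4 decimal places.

Rounding to 6 decimal places leaves the latitude within ±5e-07° of the true value.
North–south distance: 5e-07° × 110574 m/° = 0.055287 m.

0.0553 m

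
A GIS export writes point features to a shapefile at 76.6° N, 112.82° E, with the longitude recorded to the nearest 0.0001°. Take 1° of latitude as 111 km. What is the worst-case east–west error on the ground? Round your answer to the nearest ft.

Rounding to 4 decimal places leaves the longitude within ±5e-05° of the true value.
One degree of longitude at 76.6° is 111000 × cos 76.6° ≈ 111000 × 0.2317 = 25724 m.
East–west error: 5e-05° × 25724 m/° ≈ 1.2862 m.
Converting: 1.2862 m × 3.2808 ft/m ≈ 4.2198 ft.

4 ft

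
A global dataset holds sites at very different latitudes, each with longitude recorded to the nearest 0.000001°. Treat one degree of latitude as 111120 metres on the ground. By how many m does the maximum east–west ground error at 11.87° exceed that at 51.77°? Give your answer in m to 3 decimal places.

0.020 m

Rounding to 6 decimal places leaves the longitude within ±5e-07° of the true value.
At 11.87°: 5e-07° × 111120 × cos 11.87° = 5e-07 × 111120 × 0.9786 ≈ 0.054372 m.
At 51.77°: 5e-07° × 111120 × cos 51.77° = 5e-07 × 111120 × 0.6188 ≈ 0.034382 m.
Difference: 0.054372 − 0.034382 = 0.01999 m.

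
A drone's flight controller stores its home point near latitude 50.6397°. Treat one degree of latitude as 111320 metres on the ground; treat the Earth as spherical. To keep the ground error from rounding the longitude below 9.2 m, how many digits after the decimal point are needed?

At 50.6397° one degree of longitude covers 111320 × cos 50.6397° ≈ 111320 × 0.6342 ≈ 70598.6 m.
N decimal places → at most half a unit in the last place, 0.5 × 10⁻ᴺ° = 70598.6/2 × 10⁻ᴺ m.
Setting 35299.3 × 10⁻ᴺ ≤ 9.2 gives 10ᴺ ≥ 3837, i.e. N ≥ 3.58.
N = 3 would give 35.3 m (too coarse); N = 4 gives 3.53 m ≤ 9.2 m.

4 decimal places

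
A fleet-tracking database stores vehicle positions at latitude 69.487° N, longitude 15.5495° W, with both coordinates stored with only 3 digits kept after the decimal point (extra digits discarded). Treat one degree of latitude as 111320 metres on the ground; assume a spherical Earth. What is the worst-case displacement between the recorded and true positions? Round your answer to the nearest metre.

Truncating at 3 decimal places can drop up to a full unit in the last place, so each coordinate may be off by as much as 0.001°.
North–south component: 0.001° × 111320 = 111.32 m.
E–W at 69.487°: 0.001° × 111320 × cos 69.487° = 0.001 × 111320 × 0.3504 ≈ 39.0087 m.
Combining orthogonally: (111.32² + 39.0087²)^½ ≈ 117.957 m.

118 metres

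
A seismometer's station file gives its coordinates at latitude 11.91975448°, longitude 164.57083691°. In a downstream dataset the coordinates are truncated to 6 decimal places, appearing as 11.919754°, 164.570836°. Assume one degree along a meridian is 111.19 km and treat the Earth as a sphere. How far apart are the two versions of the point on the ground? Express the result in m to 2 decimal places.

0.11 m

Δlat = 11.91975448 − 11.919754 = +0.00000048°; Δlon = 164.57083691 − 164.570836 = +0.00000091°.
North–south shift: 0.00000048 × 111190 = 0.0533712 m.
East–west at this latitude: 0.00000091° × 111190 × cos 11.9198° ≈ 0.00000091 × 108793 = 0.0990012 m.
Hypotenuse of the two orthogonal shifts: √(0.0533712² + 0.0990012²) = 0.112471 m.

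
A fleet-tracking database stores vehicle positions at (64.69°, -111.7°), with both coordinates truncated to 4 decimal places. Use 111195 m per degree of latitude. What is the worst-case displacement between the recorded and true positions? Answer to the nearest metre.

12 metres

Truncating at 4 decimal places can drop up to a full unit in the last place, so each coordinate may be off by as much as 0.0001°.
North–south component: 0.0001° × 111195 = 11.1195 m.
Longitude error → 0.0001 × 111195 × cos 64.69° = 0.0001 × 111195 × 0.4275 ≈ 4.75376 m.
Worst case both components are at the extreme and orthogonal: √(11.1195² + 4.75376²) ≈ 12.093 m.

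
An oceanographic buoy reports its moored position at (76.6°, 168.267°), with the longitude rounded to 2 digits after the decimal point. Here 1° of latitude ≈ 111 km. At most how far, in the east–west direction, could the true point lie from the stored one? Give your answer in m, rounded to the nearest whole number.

Rounding to 2 decimal places leaves the longitude within ±0.005° of the true value.
One degree of longitude at 76.6° is 111000 × cos 76.6° ≈ 111000 × 0.2317 = 25724 m.
So at most 0.005° × 25724 ≈ 128.62 m east–west.

129 m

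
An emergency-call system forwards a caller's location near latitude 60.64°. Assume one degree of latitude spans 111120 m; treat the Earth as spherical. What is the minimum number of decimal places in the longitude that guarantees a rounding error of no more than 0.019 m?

7 decimal places

At 60.64° one degree of longitude covers 111120 × cos 60.64° ≈ 111120 × 0.4903 ≈ 54481.6 m.
N decimal places → at most half a unit in the last place, 0.5 × 10⁻ᴺ° = 54481.6/2 × 10⁻ᴺ m.
Setting 27240.8 × 10⁻ᴺ ≤ 0.019 gives 10ᴺ ≥ 1.434e+06, i.e. N ≥ 6.16.
So 7 decimal places suffice (0.00272 m); 6 would allow up to 0.0272 m.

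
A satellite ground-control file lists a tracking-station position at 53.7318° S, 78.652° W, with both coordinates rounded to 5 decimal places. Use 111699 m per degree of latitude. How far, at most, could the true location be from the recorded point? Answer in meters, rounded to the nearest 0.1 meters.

0.6 meters

Rounding to 5 decimal places leaves each coordinate within ±5e-06° of the true value.
Latitude error → 5e-06 × 111699 = 0.558495 m along the meridian.
East–west component at 53.7318°: 5e-06° × 111699 × cos 53.7318° ≈ 5e-06 × 66077.3 ≈ 0.330387 m.
Combining orthogonally: (0.558495² + 0.330387²)^½ ≈ 0.648901 m.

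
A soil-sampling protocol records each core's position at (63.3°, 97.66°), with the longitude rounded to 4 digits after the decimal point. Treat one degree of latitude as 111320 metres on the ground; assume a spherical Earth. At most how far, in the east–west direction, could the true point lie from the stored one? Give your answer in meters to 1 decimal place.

Rounding to 4 decimal places leaves the longitude within ±5e-05° of the true value.
Parallels shrink by cos φ, so at 63.3° a degree of longitude is 111320 × 0.4493 ≈ 50018.2 m.
So at most 5e-05° × 50018.2 ≈ 2.50091 m east–west.

2.5 meters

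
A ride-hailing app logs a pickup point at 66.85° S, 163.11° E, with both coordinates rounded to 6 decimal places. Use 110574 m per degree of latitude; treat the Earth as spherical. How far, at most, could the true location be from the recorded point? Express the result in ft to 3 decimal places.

0.195 ft

Rounding to 6 decimal places leaves each coordinate within ±5e-07° of the true value.
N–S: 5e-07° × 110574 m/° = 0.055287 m.
Longitude error → 5e-07 × 110574 × cos 66.85° = 5e-07 × 110574 × 0.3931 ≈ 0.0217355 m.
Combining orthogonally: (0.055287² + 0.0217355²)^½ ≈ 0.0594061 m.
In feet: 0.0594061 m ÷ 0.3048 ≈ 0.1949 ft.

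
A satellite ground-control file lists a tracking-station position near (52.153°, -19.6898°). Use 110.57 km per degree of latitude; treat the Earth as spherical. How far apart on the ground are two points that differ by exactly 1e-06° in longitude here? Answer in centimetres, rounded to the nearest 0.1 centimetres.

At 52.153° a degree of longitude is 110570 × cos 52.153° ≈ 67840.8 m, so 1e-06° corresponds to 0.0678408 m.
That is 0.0678408 m = 6.7841 cm.

6.8 centimetres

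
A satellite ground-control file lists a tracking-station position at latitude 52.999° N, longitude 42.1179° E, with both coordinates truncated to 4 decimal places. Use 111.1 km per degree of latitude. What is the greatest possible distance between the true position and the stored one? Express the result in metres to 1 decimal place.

13.0 metres

Truncating at 4 decimal places can drop up to a full unit in the last place, so each coordinate may be off by as much as 0.0001°.
N–S: 0.0001° × 111100 m/° = 11.11 m.
E–W at 52.999°: 0.0001° × 111100 × cos 52.999° = 0.0001 × 111100 × 0.6018 ≈ 6.68632 m.
Combining orthogonally: (11.11² + 6.68632²)^½ ≈ 12.9668 m.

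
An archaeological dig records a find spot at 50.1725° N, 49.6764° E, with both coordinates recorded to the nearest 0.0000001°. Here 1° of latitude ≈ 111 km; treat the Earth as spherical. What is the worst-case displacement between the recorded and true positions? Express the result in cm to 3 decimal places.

Rounding to 7 decimal places leaves each coordinate within ±5e-08° of the true value.
N–S: 5e-08° × 111000 m/° = 0.00555 m.
E–W at 50.1725°: 5e-08° × 111000 × cos 50.1725° = 5e-08 × 111000 × 0.6405 ≈ 0.00355465 m.
Worst case both components are at the extreme and orthogonal: √(0.00555² + 0.00355465²) ≈ 0.00659076 m.
That is 0.00659076 m = 0.65908 cm.

0.659 cm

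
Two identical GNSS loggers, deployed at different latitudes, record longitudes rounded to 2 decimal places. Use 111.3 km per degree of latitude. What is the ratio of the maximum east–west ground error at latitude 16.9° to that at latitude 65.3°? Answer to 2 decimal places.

2.29

Rounding to 2 decimal places leaves the longitude within ±0.005° of the true value.
At 16.9°: 0.005° × 111300 × cos 16.9° = 0.005 × 111300 × 0.9568 ≈ 532.47 m.
At 65.3°: 0.005° × 111300 × cos 65.3° = 0.005 × 111300 × 0.4179 ≈ 232.54 m.
Ratio: 532.47 / 232.54 = cos 16.9° / cos 65.3° ≈ 2.2898.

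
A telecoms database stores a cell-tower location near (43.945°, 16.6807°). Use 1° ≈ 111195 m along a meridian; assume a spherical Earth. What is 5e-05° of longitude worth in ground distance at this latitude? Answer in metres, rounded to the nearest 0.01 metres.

4.00 metres

One degree of longitude here spans 111195 × cos 43.945° = 111195 × 0.7200 ≈ 80061.1 m; 5e-05° of that is 4.00305 m.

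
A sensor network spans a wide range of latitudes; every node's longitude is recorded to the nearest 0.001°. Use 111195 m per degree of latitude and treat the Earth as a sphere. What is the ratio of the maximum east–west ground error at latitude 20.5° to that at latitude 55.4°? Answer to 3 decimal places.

1.650

Rounding to 3 decimal places leaves the longitude within ±0.0005° of the true value.
Error at 20.5° = 0.0005° × 111195 × cos 20.5° ≈ 55.598 × 0.9367 = 52.077 m.
At 55.4°: 0.0005° × 111195 × cos 55.4° = 0.0005 × 111195 × 0.5678 ≈ 31.571 m.
Ratio: 52.077 / 31.571 = cos 20.5° / cos 55.4° ≈ 1.6495.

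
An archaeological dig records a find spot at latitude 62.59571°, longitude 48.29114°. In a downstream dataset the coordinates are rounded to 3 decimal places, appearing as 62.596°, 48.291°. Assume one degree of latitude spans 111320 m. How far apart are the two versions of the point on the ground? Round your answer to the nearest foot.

108 feet

Δlat = 62.59571 − 62.596 = -0.00029°; Δlon = 48.29114 − 48.291 = +0.00014°.
North–south shift: -0.00029 × 111320 = -32.2828 m.
East–west at this latitude: 0.00014° × 111320 × cos 62.596° ≈ 0.00014 × 51236.3 = 7.17309 m.
Combined displacement = (32.2828² + 7.17309²)^½ ≈ 33.0701 m.
Converting: 33.0701 m × 3.2808 ft/m ≈ 108.5 ft.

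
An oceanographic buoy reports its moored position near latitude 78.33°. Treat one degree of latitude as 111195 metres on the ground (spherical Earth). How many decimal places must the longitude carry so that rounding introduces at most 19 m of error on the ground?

At 78.33° one degree of longitude covers 111195 × cos 78.33° ≈ 111195 × 0.2023 ≈ 22491.9 m.
With N decimal places the half-ulp bound is 0.5·10⁻ᴺ°, or 0.5·10⁻ᴺ × 22491.9 m on the ground.
Need 0.5 × 22491.9 × 10⁻ᴺ ≤ 19 → 10⁻ᴺ ≤ 1.689e-03, so N ≥ 2.77.
N = 2 would give 112 m (too coarse); N = 3 gives 11.2 m ≤ 19 m.

3 decimal places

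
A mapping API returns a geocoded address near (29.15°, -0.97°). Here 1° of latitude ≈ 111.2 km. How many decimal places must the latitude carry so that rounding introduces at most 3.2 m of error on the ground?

One degree of latitude covers 111200 m.
N decimal places → at most half a unit in the last place, 0.5 × 10⁻ᴺ° = 111200/2 × 10⁻ᴺ m.
Need 0.5 × 111200 × 10⁻ᴺ ≤ 3.2 → 10⁻ᴺ ≤ 5.755e-05, so N ≥ 4.24.
At 4 places the error can reach 5.56 m, but 5 places keeps it to 0.556 m.

5 decimal places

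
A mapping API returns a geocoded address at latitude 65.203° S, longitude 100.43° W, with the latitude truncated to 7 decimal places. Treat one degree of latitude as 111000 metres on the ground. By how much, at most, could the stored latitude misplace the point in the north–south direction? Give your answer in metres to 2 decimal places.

Truncating at 7 decimal places can drop up to a full unit in the last place, so the latitude may be off by as much as 1e-07°.
So the N–S error is at most 1e-07 × 111000 = 0.0111 m.

0.01 metres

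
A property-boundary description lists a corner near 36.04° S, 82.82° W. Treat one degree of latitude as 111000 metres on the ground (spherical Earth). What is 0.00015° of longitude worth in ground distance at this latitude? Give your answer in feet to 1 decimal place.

One degree of longitude here spans 111000 × cos 36.04° = 111000 × 0.8086 ≈ 89755.3 m; 0.00015° of that is 13.4633 m.
Converting: 13.4633 m × 3.2808 ft/m ≈ 44.171 ft.

44.2 feet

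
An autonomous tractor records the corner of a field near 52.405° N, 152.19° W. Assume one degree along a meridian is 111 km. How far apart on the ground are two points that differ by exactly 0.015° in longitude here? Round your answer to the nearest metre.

1016 metres

0.015° of longitude at 52.405° is 0.015 × 111000 × cos 52.405° ≈ 0.015 × 67718.4 = 1015.78 m.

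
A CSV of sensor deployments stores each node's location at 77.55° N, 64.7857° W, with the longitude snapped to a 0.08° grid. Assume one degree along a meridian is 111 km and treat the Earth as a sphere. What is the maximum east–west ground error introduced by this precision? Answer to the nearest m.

With a 0.08° grid the true value lies within half a step, ±0.08°/2 = ±0.04°, of the stored one.
Parallels shrink by cos φ, so at 77.55° a degree of longitude is 111000 × 0.2156 ≈ 23930.2 m.
East–west error: 0.04° × 23930.2 m/° ≈ 957.209 m.

957 m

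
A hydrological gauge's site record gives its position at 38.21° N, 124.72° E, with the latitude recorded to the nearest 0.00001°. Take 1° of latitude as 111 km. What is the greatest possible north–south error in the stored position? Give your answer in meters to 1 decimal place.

Rounding to 5 decimal places leaves the latitude within ±5e-06° of the true value.
North–south distance: 5e-06° × 111000 m/° = 0.555 m.

0.6 meters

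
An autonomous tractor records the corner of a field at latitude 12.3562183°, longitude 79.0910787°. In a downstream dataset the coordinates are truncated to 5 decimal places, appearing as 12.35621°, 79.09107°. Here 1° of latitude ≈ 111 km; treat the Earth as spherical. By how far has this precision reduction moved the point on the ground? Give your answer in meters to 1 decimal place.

1.3 meters

Δlat = 12.3562183 − 12.35621 = +0.0000083°; Δlon = 79.0910787 − 79.09107 = +0.0000087°.
North–south shift: 0.0000083 × 111000 = 0.9213 m.
E–W at 12.3562°: 0.0000087° × 111000 × cos 12.3562° = 0.0000087 × 111000 × 0.9768 ≈ 0.943331 m.
Distance: √(0.9213² + 0.943331²) ≈ 1.31858 m.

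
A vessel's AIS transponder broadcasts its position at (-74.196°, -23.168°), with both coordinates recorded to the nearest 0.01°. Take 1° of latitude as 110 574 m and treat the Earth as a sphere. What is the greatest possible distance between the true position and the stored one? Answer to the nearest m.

Rounding to 2 decimal places leaves each coordinate within ±0.005° of the true value.
Latitude error → 0.005 × 110574 = 552.87 m along the meridian.
Longitude error → 0.005 × 110574 × cos 74.196° = 0.005 × 110574 × 0.2723 ≈ 150.573 m.
The two errors are perpendicular, so the maximum displacement is √(552.87² + 150.573²) ≈ 573.007 m.

573 m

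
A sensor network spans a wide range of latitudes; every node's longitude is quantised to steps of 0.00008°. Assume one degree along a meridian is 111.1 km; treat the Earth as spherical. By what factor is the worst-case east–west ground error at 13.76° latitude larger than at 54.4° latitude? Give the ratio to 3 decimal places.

1.669

With a 0.00008° grid the true value lies within half a step, ±0.00008°/2 = ±4e-05°, of the stored one.
At 13.76°: 4e-05° × 111100 × cos 13.76° = 4e-05 × 111100 × 0.9713 ≈ 4.3165 m.
At 54.4°: 4e-05° × 111100 × cos 54.4° = 4e-05 × 111100 × 0.5821 ≈ 2.587 m.
The ratio reduces to cos 13.76° / cos 54.4° = 0.9713/0.5821 ≈ 1.6685.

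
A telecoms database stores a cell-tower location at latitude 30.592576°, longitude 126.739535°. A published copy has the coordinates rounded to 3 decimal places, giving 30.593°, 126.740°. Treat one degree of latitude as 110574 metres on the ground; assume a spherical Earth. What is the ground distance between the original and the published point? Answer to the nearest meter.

64 meters

The latitude changed by -0.000424° and the longitude by -0.000465°.
North–south shift: -0.000424 × 110574 = -46.8834 m.
E–W at 30.593°: -0.000465° × 110574 × cos 30.593° = -0.000465 × 110574 × 0.8608 ≈ -44.2599 m.
Hypotenuse of the two orthogonal shifts: √(46.8834² + 44.2599²) = 64.4747 m.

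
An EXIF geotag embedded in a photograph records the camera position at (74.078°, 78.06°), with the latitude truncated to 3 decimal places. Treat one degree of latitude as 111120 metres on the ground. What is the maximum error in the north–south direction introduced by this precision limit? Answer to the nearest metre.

Truncating at 3 decimal places can drop up to a full unit in the last place, so the latitude may be off by as much as 0.001°.
So the N–S error is at most 0.001 × 111120 = 111.12 m.

111 metres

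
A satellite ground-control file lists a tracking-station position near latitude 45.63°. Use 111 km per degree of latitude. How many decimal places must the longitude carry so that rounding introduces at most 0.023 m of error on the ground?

7

At 45.63° one degree of longitude covers 111000 × cos 45.63° ≈ 111000 × 0.6993 ≈ 77621.1 m.
With N decimal places the half-ulp bound is 0.5·10⁻ᴺ°, or 0.5·10⁻ᴺ × 77621.1 m on the ground.
Setting 38810.5 × 10⁻ᴺ ≤ 0.023 gives 10ᴺ ≥ 1.687e+06, i.e. N ≥ 6.23.
At 6 places the error can reach 0.0388 m, but 7 places keeps it to 0.00388 m.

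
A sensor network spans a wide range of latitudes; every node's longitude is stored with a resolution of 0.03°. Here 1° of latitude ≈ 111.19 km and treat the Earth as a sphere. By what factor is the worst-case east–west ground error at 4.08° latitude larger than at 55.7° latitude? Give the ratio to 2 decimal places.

1.77

With a 0.03° grid the true value lies within half a step, ±0.03°/2 = ±0.015°, of the stored one.
At 4.08°: 0.015° × 111190 × cos 4.08° = 0.015 × 111190 × 0.9975 ≈ 1663.6 m.
At 55.7°: 0.015° × 111190 × cos 55.7° = 0.015 × 111190 × 0.5635 ≈ 939.88 m.
Ratio: 1663.6 / 939.88 = cos 4.08° / cos 55.7° ≈ 1.7700.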